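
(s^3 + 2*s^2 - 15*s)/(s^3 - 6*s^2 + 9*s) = (s + 5)/(s - 3)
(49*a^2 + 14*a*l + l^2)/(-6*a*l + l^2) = (-49*a^2 - 14*a*l - l^2)/(l*(6*a - l))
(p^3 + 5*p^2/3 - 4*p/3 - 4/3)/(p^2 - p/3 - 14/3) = (3*p^2 - p - 2)/(3*p - 7)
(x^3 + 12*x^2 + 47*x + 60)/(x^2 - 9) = (x^2 + 9*x + 20)/(x - 3)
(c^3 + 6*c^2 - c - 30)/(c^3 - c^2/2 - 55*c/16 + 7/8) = 16*(c^2 + 8*c + 15)/(16*c^2 + 24*c - 7)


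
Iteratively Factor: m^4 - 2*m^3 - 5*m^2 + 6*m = (m + 2)*(m^3 - 4*m^2 + 3*m) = (m - 1)*(m + 2)*(m^2 - 3*m) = m*(m - 1)*(m + 2)*(m - 3)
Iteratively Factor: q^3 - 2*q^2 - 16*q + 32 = (q - 2)*(q^2 - 16) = (q - 4)*(q - 2)*(q + 4)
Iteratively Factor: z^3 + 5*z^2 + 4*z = (z)*(z^2 + 5*z + 4) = z*(z + 4)*(z + 1)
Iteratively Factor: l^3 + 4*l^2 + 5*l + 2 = (l + 1)*(l^2 + 3*l + 2) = (l + 1)*(l + 2)*(l + 1)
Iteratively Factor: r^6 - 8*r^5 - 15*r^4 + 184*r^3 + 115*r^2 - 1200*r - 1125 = (r - 5)*(r^5 - 3*r^4 - 30*r^3 + 34*r^2 + 285*r + 225) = (r - 5)^2*(r^4 + 2*r^3 - 20*r^2 - 66*r - 45) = (r - 5)^2*(r + 3)*(r^3 - r^2 - 17*r - 15) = (r - 5)^2*(r + 1)*(r + 3)*(r^2 - 2*r - 15) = (r - 5)^3*(r + 1)*(r + 3)*(r + 3)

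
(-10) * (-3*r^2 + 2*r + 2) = 30*r^2 - 20*r - 20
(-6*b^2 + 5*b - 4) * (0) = 0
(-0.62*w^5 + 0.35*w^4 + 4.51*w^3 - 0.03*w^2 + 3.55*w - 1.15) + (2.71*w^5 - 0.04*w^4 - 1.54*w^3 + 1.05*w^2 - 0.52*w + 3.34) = 2.09*w^5 + 0.31*w^4 + 2.97*w^3 + 1.02*w^2 + 3.03*w + 2.19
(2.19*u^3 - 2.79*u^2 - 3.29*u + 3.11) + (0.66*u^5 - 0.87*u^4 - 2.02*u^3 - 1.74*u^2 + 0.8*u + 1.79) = 0.66*u^5 - 0.87*u^4 + 0.17*u^3 - 4.53*u^2 - 2.49*u + 4.9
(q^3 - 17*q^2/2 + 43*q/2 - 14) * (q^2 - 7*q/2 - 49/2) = q^5 - 12*q^4 + 107*q^3/4 + 119*q^2 - 1911*q/4 + 343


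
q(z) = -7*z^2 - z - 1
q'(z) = -14*z - 1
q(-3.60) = -88.12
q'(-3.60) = 49.40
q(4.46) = -144.70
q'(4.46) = -63.44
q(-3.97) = -107.36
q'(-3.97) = 54.58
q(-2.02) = -27.54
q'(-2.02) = 27.28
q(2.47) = -46.18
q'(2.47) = -35.58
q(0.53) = -3.50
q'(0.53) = -8.42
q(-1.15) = -9.11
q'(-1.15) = 15.10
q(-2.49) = -41.91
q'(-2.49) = 33.86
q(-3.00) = -61.00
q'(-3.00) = 41.00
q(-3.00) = -61.00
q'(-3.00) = 41.00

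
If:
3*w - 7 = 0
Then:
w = 7/3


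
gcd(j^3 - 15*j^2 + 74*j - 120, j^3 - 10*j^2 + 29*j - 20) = j^2 - 9*j + 20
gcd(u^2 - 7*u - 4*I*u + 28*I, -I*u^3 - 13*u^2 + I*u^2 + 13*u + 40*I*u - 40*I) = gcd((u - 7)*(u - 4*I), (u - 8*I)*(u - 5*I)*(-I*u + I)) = 1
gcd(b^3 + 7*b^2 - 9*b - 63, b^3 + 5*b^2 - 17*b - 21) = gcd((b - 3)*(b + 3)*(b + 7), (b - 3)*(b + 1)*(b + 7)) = b^2 + 4*b - 21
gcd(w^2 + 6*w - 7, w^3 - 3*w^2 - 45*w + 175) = w + 7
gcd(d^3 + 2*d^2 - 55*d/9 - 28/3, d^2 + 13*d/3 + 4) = d^2 + 13*d/3 + 4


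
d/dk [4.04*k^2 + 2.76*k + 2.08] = 8.08*k + 2.76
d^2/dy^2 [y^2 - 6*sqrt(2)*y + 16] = 2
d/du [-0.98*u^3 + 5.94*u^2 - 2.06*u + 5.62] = -2.94*u^2 + 11.88*u - 2.06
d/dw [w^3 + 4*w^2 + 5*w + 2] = 3*w^2 + 8*w + 5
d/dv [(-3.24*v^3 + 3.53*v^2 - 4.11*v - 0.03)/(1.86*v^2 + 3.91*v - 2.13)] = (-6.0264*v^4 - 25.3368*v^3 + 42.1505*v^2 - 14.9262*v + 8.8716)/(3.4596*v^4 + 14.5452*v^3 + 7.3645*v^2 - 16.6566*v + 4.5369)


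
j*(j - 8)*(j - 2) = j^3 - 10*j^2 + 16*j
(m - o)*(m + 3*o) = m^2 + 2*m*o - 3*o^2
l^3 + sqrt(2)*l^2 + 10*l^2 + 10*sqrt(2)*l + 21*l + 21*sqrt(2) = (l + 3)*(l + 7)*(l + sqrt(2))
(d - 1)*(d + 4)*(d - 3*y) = d^3 - 3*d^2*y + 3*d^2 - 9*d*y - 4*d + 12*y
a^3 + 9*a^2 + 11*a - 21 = (a - 1)*(a + 3)*(a + 7)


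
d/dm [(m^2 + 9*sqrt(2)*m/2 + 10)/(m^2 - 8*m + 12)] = (-16*m^2 - 9*sqrt(2)*m^2 + 8*m + 108*sqrt(2) + 160)/(2*(m^4 - 16*m^3 + 88*m^2 - 192*m + 144))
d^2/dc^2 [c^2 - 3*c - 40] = 2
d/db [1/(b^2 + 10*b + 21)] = 2*(-b - 5)/(b^2 + 10*b + 21)^2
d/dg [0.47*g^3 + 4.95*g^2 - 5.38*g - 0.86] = 1.41*g^2 + 9.9*g - 5.38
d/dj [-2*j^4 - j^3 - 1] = j^2*(-8*j - 3)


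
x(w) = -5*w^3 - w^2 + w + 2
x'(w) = -15*w^2 - 2*w + 1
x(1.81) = -29.11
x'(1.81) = -51.76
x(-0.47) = 1.83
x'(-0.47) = -1.37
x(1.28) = -8.84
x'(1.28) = -26.14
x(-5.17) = 661.04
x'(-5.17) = -389.59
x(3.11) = -154.96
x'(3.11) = -150.30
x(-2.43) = 65.41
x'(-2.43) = -82.71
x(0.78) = -0.20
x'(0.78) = -9.69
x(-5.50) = 798.12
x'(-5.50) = -441.75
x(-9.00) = 3557.00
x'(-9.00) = -1196.00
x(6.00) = -1108.00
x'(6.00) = -551.00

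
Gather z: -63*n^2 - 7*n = -63*n^2 - 7*n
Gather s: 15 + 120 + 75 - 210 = 0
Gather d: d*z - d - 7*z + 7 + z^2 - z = d*(z - 1) + z^2 - 8*z + 7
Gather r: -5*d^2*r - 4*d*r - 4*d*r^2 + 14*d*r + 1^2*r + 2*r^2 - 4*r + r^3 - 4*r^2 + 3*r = r^3 + r^2*(-4*d - 2) + r*(-5*d^2 + 10*d)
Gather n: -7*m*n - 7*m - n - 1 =-7*m + n*(-7*m - 1) - 1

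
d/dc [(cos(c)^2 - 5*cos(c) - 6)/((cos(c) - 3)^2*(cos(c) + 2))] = (cos(c)^3 - 7*cos(c)^2 - 16*cos(c) - 36)*sin(c)/((cos(c) - 3)^3*(cos(c) + 2)^2)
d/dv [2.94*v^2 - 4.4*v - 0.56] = 5.88*v - 4.4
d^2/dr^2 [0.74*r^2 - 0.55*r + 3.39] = 1.48000000000000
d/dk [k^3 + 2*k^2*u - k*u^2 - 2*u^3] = 3*k^2 + 4*k*u - u^2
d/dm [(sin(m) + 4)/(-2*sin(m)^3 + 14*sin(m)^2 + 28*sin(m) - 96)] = (2*sin(m)^3 + 5*sin(m)^2 - 56*sin(m) - 104)*cos(m)/(2*(sin(m)^3 - 7*sin(m)^2 - 14*sin(m) + 48)^2)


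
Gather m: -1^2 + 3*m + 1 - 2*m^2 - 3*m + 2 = 2 - 2*m^2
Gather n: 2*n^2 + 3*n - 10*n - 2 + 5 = 2*n^2 - 7*n + 3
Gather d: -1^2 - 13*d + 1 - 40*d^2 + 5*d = -40*d^2 - 8*d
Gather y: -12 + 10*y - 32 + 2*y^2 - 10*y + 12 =2*y^2 - 32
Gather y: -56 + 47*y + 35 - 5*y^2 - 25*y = -5*y^2 + 22*y - 21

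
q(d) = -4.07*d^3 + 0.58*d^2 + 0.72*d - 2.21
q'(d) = -12.21*d^2 + 1.16*d + 0.72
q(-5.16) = 568.69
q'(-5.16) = -330.36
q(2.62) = -69.54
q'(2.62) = -80.06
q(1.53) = -14.33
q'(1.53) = -26.09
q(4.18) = -286.32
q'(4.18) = -207.77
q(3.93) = -237.47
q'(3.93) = -183.30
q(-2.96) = 106.29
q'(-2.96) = -109.69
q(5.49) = -654.24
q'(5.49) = -360.92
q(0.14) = -2.11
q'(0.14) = 0.64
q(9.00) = -2915.78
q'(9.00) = -977.85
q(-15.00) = 13853.74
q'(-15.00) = -2763.93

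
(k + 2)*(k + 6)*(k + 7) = k^3 + 15*k^2 + 68*k + 84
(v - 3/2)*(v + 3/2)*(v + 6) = v^3 + 6*v^2 - 9*v/4 - 27/2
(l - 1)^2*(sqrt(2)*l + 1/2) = sqrt(2)*l^3 - 2*sqrt(2)*l^2 + l^2/2 - l + sqrt(2)*l + 1/2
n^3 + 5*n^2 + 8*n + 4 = (n + 1)*(n + 2)^2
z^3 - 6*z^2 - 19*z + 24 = (z - 8)*(z - 1)*(z + 3)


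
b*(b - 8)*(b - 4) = b^3 - 12*b^2 + 32*b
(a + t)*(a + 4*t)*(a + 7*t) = a^3 + 12*a^2*t + 39*a*t^2 + 28*t^3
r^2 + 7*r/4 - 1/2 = (r - 1/4)*(r + 2)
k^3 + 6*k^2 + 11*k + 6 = (k + 1)*(k + 2)*(k + 3)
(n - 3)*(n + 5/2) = n^2 - n/2 - 15/2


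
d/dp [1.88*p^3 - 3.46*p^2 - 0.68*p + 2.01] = 5.64*p^2 - 6.92*p - 0.68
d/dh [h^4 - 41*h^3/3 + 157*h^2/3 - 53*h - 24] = 4*h^3 - 41*h^2 + 314*h/3 - 53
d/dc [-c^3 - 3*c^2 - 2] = 3*c*(-c - 2)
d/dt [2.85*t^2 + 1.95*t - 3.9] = 5.7*t + 1.95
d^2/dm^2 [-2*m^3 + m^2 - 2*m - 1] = 2 - 12*m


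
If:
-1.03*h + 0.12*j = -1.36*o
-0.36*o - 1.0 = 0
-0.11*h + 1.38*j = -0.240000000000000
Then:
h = -3.72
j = -0.47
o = -2.78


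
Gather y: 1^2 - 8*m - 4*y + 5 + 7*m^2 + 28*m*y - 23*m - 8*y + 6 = 7*m^2 - 31*m + y*(28*m - 12) + 12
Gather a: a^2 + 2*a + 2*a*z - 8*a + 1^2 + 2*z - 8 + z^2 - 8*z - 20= a^2 + a*(2*z - 6) + z^2 - 6*z - 27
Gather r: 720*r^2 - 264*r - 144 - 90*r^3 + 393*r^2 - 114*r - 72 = -90*r^3 + 1113*r^2 - 378*r - 216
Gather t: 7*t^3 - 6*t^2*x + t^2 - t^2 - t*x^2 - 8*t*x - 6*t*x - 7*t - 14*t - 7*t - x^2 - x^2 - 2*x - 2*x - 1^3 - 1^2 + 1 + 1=7*t^3 - 6*t^2*x + t*(-x^2 - 14*x - 28) - 2*x^2 - 4*x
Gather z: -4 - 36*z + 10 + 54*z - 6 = 18*z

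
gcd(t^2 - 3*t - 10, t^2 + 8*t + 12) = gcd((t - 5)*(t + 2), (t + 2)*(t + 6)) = t + 2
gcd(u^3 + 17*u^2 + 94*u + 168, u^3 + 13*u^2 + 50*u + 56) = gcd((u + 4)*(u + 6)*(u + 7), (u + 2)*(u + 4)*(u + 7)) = u^2 + 11*u + 28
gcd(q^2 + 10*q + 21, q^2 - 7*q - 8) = 1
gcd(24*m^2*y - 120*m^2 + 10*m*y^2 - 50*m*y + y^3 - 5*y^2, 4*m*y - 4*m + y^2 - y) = 4*m + y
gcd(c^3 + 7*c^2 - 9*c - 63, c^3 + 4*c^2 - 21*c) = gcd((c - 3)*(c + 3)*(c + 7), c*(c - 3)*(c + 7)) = c^2 + 4*c - 21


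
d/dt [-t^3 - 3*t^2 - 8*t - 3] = -3*t^2 - 6*t - 8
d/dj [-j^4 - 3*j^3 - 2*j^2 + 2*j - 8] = -4*j^3 - 9*j^2 - 4*j + 2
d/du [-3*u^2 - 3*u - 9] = -6*u - 3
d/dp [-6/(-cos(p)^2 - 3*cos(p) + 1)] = 6*(2*cos(p) + 3)*sin(p)/(-sin(p)^2 + 3*cos(p))^2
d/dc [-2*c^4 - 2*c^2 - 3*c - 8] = -8*c^3 - 4*c - 3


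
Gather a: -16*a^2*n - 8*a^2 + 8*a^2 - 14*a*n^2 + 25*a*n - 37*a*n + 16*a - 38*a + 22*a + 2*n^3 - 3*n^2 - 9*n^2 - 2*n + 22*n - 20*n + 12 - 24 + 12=-16*a^2*n + a*(-14*n^2 - 12*n) + 2*n^3 - 12*n^2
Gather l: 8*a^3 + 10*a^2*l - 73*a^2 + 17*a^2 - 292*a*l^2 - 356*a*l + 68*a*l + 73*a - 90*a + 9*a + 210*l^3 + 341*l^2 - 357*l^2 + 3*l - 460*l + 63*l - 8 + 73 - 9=8*a^3 - 56*a^2 - 8*a + 210*l^3 + l^2*(-292*a - 16) + l*(10*a^2 - 288*a - 394) + 56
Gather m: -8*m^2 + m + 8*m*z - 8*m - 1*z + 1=-8*m^2 + m*(8*z - 7) - z + 1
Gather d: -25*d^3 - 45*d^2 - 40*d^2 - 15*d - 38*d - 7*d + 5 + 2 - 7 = -25*d^3 - 85*d^2 - 60*d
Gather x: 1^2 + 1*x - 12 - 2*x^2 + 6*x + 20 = -2*x^2 + 7*x + 9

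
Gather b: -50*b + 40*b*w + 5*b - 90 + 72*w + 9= b*(40*w - 45) + 72*w - 81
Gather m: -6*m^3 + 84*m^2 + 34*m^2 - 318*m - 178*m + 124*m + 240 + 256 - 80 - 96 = -6*m^3 + 118*m^2 - 372*m + 320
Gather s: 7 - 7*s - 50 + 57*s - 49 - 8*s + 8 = 42*s - 84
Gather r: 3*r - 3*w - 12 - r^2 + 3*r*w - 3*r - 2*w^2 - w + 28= -r^2 + 3*r*w - 2*w^2 - 4*w + 16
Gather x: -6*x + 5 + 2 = 7 - 6*x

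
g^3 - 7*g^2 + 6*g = g*(g - 6)*(g - 1)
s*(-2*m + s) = -2*m*s + s^2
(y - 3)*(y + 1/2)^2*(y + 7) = y^4 + 5*y^3 - 67*y^2/4 - 20*y - 21/4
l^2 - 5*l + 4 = (l - 4)*(l - 1)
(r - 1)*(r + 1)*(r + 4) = r^3 + 4*r^2 - r - 4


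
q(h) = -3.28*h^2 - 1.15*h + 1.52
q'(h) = -6.56*h - 1.15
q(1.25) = -5.04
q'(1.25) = -9.35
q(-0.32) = 1.55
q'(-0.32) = 0.95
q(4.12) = -58.89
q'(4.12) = -28.18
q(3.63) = -45.87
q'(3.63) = -24.96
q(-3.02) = -24.92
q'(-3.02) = 18.66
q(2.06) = -14.77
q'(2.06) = -14.66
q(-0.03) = 1.55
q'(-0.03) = -0.95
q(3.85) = -51.53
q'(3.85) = -26.41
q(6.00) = -123.46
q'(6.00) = -40.51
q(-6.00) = -109.66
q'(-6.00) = 38.21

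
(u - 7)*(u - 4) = u^2 - 11*u + 28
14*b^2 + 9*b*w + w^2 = (2*b + w)*(7*b + w)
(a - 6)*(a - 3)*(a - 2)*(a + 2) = a^4 - 9*a^3 + 14*a^2 + 36*a - 72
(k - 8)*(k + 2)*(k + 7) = k^3 + k^2 - 58*k - 112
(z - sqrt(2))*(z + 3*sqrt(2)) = z^2 + 2*sqrt(2)*z - 6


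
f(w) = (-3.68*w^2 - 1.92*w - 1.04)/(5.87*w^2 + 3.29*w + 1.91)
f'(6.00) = -0.00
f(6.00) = -0.62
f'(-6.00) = -0.00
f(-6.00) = -0.63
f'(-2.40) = -0.00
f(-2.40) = -0.63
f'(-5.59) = -0.00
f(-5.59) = -0.63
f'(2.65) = -0.00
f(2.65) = -0.62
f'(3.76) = -0.00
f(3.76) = -0.62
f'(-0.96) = 0.04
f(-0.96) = -0.62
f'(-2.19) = -0.00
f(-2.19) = -0.63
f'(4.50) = -0.00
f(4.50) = -0.62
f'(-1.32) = 0.01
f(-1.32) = -0.63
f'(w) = (-11.74*w - 3.29)*(-3.68*w^2 - 1.92*w - 1.04)/(5.87*w^2 + 3.29*w + 1.91)^2 + (-7.36*w - 1.92)/(5.87*w^2 + 3.29*w + 1.91)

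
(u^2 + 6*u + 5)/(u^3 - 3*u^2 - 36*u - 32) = (u + 5)/(u^2 - 4*u - 32)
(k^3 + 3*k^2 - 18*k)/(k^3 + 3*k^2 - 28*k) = (k^2 + 3*k - 18)/(k^2 + 3*k - 28)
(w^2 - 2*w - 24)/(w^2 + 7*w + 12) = (w - 6)/(w + 3)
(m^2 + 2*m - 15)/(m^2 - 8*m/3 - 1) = 3*(m + 5)/(3*m + 1)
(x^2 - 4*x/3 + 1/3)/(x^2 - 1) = (x - 1/3)/(x + 1)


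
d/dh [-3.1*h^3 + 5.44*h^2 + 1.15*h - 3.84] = -9.3*h^2 + 10.88*h + 1.15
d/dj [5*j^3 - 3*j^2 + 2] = 3*j*(5*j - 2)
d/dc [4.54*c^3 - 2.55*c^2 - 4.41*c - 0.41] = 13.62*c^2 - 5.1*c - 4.41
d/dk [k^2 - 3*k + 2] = 2*k - 3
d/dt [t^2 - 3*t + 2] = 2*t - 3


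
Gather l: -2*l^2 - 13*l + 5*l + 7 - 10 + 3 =-2*l^2 - 8*l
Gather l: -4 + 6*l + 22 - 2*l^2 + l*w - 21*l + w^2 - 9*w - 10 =-2*l^2 + l*(w - 15) + w^2 - 9*w + 8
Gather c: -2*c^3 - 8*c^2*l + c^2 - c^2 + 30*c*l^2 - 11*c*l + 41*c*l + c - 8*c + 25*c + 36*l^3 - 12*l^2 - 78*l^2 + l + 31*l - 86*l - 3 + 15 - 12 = -2*c^3 - 8*c^2*l + c*(30*l^2 + 30*l + 18) + 36*l^3 - 90*l^2 - 54*l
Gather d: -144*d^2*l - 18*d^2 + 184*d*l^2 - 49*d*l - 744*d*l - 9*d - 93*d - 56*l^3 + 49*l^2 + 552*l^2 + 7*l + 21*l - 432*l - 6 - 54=d^2*(-144*l - 18) + d*(184*l^2 - 793*l - 102) - 56*l^3 + 601*l^2 - 404*l - 60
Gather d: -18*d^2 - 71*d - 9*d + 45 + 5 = -18*d^2 - 80*d + 50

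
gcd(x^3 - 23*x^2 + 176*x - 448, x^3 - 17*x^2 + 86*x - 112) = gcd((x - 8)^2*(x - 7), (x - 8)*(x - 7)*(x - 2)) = x^2 - 15*x + 56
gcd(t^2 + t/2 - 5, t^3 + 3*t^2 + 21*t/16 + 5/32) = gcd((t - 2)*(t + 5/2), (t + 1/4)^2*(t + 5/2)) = t + 5/2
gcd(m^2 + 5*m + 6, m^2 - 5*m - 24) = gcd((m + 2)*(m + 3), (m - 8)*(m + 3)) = m + 3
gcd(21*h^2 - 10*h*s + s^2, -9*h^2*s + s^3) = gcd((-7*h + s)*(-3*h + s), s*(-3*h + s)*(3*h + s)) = -3*h + s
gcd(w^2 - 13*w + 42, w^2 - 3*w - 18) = w - 6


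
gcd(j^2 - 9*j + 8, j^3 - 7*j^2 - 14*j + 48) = j - 8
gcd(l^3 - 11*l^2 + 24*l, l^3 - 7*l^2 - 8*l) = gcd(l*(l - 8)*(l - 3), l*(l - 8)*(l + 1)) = l^2 - 8*l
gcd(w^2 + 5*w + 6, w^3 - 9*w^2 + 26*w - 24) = 1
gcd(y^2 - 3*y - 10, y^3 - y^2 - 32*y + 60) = y - 5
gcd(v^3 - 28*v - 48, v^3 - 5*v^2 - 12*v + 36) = v - 6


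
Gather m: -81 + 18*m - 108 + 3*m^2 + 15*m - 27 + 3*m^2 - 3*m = 6*m^2 + 30*m - 216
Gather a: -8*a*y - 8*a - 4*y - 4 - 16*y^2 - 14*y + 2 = a*(-8*y - 8) - 16*y^2 - 18*y - 2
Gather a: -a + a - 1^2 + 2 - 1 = 0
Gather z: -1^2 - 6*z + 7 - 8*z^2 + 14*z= -8*z^2 + 8*z + 6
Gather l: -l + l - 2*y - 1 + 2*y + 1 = 0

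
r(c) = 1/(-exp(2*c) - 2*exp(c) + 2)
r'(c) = (2*exp(2*c) + 2*exp(c))/(-exp(2*c) - 2*exp(c) + 2)^2 = 2*(exp(c) + 1)*exp(c)/(exp(2*c) + 2*exp(c) - 2)^2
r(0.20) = -0.52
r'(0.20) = 1.45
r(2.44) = -0.01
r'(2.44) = 0.01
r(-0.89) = 0.99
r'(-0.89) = 1.14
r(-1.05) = 0.85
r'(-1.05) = 0.68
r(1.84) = -0.02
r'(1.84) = 0.04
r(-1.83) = 0.60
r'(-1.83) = 0.14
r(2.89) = -0.00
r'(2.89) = 0.01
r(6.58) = -0.00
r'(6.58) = 0.00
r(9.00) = 0.00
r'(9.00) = 0.00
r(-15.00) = 0.50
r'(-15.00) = 0.00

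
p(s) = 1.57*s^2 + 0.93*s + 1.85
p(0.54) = 2.81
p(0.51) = 2.73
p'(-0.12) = 0.55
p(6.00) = 63.95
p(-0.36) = 1.72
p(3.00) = 18.77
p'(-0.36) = -0.20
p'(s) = 3.14*s + 0.93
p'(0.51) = 2.53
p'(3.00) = 10.35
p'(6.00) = 19.77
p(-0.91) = 2.30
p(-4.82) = 33.84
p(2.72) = 16.00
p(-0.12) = 1.76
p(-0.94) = 2.36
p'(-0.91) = -1.93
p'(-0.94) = -2.02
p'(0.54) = 2.63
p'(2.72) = 9.47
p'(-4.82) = -14.20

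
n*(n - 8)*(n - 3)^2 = n^4 - 14*n^3 + 57*n^2 - 72*n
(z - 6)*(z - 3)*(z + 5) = z^3 - 4*z^2 - 27*z + 90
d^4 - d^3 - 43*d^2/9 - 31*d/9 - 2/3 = (d - 3)*(d + 1/3)*(d + 2/3)*(d + 1)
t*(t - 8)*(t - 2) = t^3 - 10*t^2 + 16*t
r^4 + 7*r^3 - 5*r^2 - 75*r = r*(r - 3)*(r + 5)^2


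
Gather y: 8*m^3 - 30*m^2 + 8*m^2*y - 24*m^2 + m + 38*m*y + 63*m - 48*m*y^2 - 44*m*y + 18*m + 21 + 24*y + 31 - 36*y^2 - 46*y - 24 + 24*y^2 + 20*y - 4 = 8*m^3 - 54*m^2 + 82*m + y^2*(-48*m - 12) + y*(8*m^2 - 6*m - 2) + 24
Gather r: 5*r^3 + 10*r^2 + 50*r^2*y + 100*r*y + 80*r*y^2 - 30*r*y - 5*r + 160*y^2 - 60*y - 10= 5*r^3 + r^2*(50*y + 10) + r*(80*y^2 + 70*y - 5) + 160*y^2 - 60*y - 10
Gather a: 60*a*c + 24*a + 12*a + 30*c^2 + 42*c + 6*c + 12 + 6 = a*(60*c + 36) + 30*c^2 + 48*c + 18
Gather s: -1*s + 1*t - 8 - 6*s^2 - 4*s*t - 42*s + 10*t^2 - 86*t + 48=-6*s^2 + s*(-4*t - 43) + 10*t^2 - 85*t + 40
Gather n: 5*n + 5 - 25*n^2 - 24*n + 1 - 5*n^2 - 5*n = -30*n^2 - 24*n + 6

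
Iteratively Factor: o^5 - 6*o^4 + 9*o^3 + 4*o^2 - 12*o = (o - 2)*(o^4 - 4*o^3 + o^2 + 6*o) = (o - 2)^2*(o^3 - 2*o^2 - 3*o) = o*(o - 2)^2*(o^2 - 2*o - 3) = o*(o - 2)^2*(o + 1)*(o - 3)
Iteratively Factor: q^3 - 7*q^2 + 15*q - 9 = (q - 3)*(q^2 - 4*q + 3) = (q - 3)*(q - 1)*(q - 3)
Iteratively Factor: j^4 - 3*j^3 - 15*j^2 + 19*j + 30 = (j + 1)*(j^3 - 4*j^2 - 11*j + 30) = (j - 5)*(j + 1)*(j^2 + j - 6) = (j - 5)*(j - 2)*(j + 1)*(j + 3)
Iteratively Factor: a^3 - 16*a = (a + 4)*(a^2 - 4*a) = a*(a + 4)*(a - 4)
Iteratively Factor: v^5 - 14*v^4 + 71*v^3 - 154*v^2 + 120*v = (v - 2)*(v^4 - 12*v^3 + 47*v^2 - 60*v) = (v - 5)*(v - 2)*(v^3 - 7*v^2 + 12*v) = (v - 5)*(v - 4)*(v - 2)*(v^2 - 3*v) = (v - 5)*(v - 4)*(v - 3)*(v - 2)*(v)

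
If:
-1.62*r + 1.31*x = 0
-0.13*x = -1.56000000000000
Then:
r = 9.70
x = 12.00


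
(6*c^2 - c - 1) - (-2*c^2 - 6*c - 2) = 8*c^2 + 5*c + 1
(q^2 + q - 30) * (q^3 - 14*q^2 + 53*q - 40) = q^5 - 13*q^4 + 9*q^3 + 433*q^2 - 1630*q + 1200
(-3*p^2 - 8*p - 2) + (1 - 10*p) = -3*p^2 - 18*p - 1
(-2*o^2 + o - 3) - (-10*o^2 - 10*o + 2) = 8*o^2 + 11*o - 5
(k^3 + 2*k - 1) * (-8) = -8*k^3 - 16*k + 8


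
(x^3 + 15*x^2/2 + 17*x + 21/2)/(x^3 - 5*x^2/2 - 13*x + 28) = (x^2 + 4*x + 3)/(x^2 - 6*x + 8)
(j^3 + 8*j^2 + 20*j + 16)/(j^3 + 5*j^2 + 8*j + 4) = (j + 4)/(j + 1)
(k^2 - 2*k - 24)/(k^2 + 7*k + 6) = (k^2 - 2*k - 24)/(k^2 + 7*k + 6)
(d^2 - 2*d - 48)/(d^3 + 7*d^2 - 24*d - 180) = (d - 8)/(d^2 + d - 30)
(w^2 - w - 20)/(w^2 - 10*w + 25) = (w + 4)/(w - 5)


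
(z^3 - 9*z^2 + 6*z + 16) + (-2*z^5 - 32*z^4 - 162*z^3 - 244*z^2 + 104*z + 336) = -2*z^5 - 32*z^4 - 161*z^3 - 253*z^2 + 110*z + 352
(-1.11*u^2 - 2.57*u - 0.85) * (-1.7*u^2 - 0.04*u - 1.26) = 1.887*u^4 + 4.4134*u^3 + 2.9464*u^2 + 3.2722*u + 1.071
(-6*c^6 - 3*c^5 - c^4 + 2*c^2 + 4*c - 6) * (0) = 0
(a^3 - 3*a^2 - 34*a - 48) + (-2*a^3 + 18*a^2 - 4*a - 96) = -a^3 + 15*a^2 - 38*a - 144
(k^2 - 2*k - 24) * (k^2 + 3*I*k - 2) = k^4 - 2*k^3 + 3*I*k^3 - 26*k^2 - 6*I*k^2 + 4*k - 72*I*k + 48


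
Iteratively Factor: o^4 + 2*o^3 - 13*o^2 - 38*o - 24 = (o + 2)*(o^3 - 13*o - 12) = (o + 1)*(o + 2)*(o^2 - o - 12) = (o + 1)*(o + 2)*(o + 3)*(o - 4)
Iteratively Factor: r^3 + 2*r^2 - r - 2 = (r - 1)*(r^2 + 3*r + 2) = (r - 1)*(r + 2)*(r + 1)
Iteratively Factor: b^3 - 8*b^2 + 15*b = (b - 5)*(b^2 - 3*b) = b*(b - 5)*(b - 3)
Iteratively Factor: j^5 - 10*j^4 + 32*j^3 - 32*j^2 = (j)*(j^4 - 10*j^3 + 32*j^2 - 32*j) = j*(j - 4)*(j^3 - 6*j^2 + 8*j) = j*(j - 4)^2*(j^2 - 2*j) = j*(j - 4)^2*(j - 2)*(j)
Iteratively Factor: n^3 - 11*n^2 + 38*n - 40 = (n - 4)*(n^2 - 7*n + 10) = (n - 4)*(n - 2)*(n - 5)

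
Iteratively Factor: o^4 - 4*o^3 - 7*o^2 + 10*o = (o - 1)*(o^3 - 3*o^2 - 10*o) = (o - 5)*(o - 1)*(o^2 + 2*o) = o*(o - 5)*(o - 1)*(o + 2)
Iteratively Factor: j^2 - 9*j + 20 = (j - 5)*(j - 4)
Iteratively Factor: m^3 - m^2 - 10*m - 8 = (m + 2)*(m^2 - 3*m - 4) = (m - 4)*(m + 2)*(m + 1)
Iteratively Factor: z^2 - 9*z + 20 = (z - 4)*(z - 5)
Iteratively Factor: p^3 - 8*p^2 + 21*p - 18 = (p - 2)*(p^2 - 6*p + 9) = (p - 3)*(p - 2)*(p - 3)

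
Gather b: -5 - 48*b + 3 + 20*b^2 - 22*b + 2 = 20*b^2 - 70*b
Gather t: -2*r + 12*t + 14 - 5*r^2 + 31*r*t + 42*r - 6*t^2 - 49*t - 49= -5*r^2 + 40*r - 6*t^2 + t*(31*r - 37) - 35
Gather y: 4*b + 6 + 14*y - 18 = 4*b + 14*y - 12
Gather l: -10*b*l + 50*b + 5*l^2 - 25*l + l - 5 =50*b + 5*l^2 + l*(-10*b - 24) - 5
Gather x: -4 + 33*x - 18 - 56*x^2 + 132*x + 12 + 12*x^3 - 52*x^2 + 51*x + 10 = 12*x^3 - 108*x^2 + 216*x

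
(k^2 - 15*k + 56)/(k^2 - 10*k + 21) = (k - 8)/(k - 3)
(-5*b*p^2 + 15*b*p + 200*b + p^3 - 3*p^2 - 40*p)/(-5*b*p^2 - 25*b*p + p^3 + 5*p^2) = (p - 8)/p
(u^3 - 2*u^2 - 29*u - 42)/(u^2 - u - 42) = (u^2 + 5*u + 6)/(u + 6)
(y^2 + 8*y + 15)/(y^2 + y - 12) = (y^2 + 8*y + 15)/(y^2 + y - 12)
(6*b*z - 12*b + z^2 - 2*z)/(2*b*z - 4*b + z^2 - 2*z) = (6*b + z)/(2*b + z)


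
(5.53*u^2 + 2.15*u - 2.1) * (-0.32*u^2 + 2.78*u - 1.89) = -1.7696*u^4 + 14.6854*u^3 - 3.8027*u^2 - 9.9015*u + 3.969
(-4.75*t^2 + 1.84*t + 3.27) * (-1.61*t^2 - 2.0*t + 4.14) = 7.6475*t^4 + 6.5376*t^3 - 28.6097*t^2 + 1.0776*t + 13.5378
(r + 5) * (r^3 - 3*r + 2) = r^4 + 5*r^3 - 3*r^2 - 13*r + 10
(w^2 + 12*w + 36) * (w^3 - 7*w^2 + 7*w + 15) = w^5 + 5*w^4 - 41*w^3 - 153*w^2 + 432*w + 540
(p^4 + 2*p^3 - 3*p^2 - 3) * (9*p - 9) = 9*p^5 + 9*p^4 - 45*p^3 + 27*p^2 - 27*p + 27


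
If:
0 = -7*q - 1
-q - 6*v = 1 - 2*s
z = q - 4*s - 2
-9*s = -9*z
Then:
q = -1/7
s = -3/7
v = -2/7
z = -3/7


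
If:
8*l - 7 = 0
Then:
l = 7/8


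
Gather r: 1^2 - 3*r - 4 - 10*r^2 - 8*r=-10*r^2 - 11*r - 3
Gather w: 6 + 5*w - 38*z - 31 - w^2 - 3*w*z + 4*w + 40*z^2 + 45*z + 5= -w^2 + w*(9 - 3*z) + 40*z^2 + 7*z - 20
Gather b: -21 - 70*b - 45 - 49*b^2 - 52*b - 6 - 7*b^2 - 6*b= -56*b^2 - 128*b - 72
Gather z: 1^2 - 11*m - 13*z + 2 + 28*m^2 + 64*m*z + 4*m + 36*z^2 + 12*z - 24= 28*m^2 - 7*m + 36*z^2 + z*(64*m - 1) - 21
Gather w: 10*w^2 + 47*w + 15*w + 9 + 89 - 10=10*w^2 + 62*w + 88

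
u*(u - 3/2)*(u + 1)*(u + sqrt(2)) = u^4 - u^3/2 + sqrt(2)*u^3 - 3*u^2/2 - sqrt(2)*u^2/2 - 3*sqrt(2)*u/2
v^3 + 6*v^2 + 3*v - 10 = (v - 1)*(v + 2)*(v + 5)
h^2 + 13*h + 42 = (h + 6)*(h + 7)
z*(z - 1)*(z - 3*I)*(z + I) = z^4 - z^3 - 2*I*z^3 + 3*z^2 + 2*I*z^2 - 3*z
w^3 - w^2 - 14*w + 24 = (w - 3)*(w - 2)*(w + 4)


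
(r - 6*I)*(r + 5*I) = r^2 - I*r + 30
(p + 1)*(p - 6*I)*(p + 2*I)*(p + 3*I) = p^4 + p^3 - I*p^3 + 24*p^2 - I*p^2 + 24*p + 36*I*p + 36*I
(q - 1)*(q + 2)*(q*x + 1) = q^3*x + q^2*x + q^2 - 2*q*x + q - 2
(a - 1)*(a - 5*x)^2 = a^3 - 10*a^2*x - a^2 + 25*a*x^2 + 10*a*x - 25*x^2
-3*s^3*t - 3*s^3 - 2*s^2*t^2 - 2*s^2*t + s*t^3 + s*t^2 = (-3*s + t)*(s + t)*(s*t + s)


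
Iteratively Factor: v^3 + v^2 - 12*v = (v - 3)*(v^2 + 4*v) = (v - 3)*(v + 4)*(v)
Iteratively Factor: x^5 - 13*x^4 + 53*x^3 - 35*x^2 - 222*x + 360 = (x + 2)*(x^4 - 15*x^3 + 83*x^2 - 201*x + 180) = (x - 3)*(x + 2)*(x^3 - 12*x^2 + 47*x - 60) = (x - 4)*(x - 3)*(x + 2)*(x^2 - 8*x + 15) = (x - 5)*(x - 4)*(x - 3)*(x + 2)*(x - 3)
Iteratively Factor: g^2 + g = (g)*(g + 1)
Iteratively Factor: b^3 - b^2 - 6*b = (b)*(b^2 - b - 6) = b*(b + 2)*(b - 3)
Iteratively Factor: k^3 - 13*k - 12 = (k + 3)*(k^2 - 3*k - 4) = (k - 4)*(k + 3)*(k + 1)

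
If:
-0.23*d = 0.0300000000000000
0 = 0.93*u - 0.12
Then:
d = -0.13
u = 0.13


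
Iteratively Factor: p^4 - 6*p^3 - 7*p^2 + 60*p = (p - 5)*(p^3 - p^2 - 12*p) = p*(p - 5)*(p^2 - p - 12) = p*(p - 5)*(p + 3)*(p - 4)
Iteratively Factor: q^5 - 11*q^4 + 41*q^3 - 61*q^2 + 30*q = (q - 2)*(q^4 - 9*q^3 + 23*q^2 - 15*q) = q*(q - 2)*(q^3 - 9*q^2 + 23*q - 15) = q*(q - 5)*(q - 2)*(q^2 - 4*q + 3) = q*(q - 5)*(q - 2)*(q - 1)*(q - 3)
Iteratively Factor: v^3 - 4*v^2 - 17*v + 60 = (v + 4)*(v^2 - 8*v + 15) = (v - 5)*(v + 4)*(v - 3)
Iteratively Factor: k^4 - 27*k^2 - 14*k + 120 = (k + 3)*(k^3 - 3*k^2 - 18*k + 40) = (k - 5)*(k + 3)*(k^2 + 2*k - 8) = (k - 5)*(k + 3)*(k + 4)*(k - 2)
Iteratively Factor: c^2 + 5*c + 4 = (c + 1)*(c + 4)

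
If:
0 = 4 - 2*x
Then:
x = 2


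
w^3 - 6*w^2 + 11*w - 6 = (w - 3)*(w - 2)*(w - 1)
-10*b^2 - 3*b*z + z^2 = (-5*b + z)*(2*b + z)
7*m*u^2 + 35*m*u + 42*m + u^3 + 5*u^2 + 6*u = (7*m + u)*(u + 2)*(u + 3)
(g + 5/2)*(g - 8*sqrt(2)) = g^2 - 8*sqrt(2)*g + 5*g/2 - 20*sqrt(2)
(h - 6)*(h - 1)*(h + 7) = h^3 - 43*h + 42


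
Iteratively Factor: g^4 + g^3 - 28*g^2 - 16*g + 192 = (g + 4)*(g^3 - 3*g^2 - 16*g + 48) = (g - 3)*(g + 4)*(g^2 - 16) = (g - 3)*(g + 4)^2*(g - 4)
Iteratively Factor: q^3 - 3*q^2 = (q - 3)*(q^2) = q*(q - 3)*(q)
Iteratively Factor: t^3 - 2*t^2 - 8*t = (t)*(t^2 - 2*t - 8) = t*(t + 2)*(t - 4)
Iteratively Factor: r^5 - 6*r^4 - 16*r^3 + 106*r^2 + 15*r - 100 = (r - 5)*(r^4 - r^3 - 21*r^2 + r + 20) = (r - 5)*(r - 1)*(r^3 - 21*r - 20) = (r - 5)^2*(r - 1)*(r^2 + 5*r + 4) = (r - 5)^2*(r - 1)*(r + 1)*(r + 4)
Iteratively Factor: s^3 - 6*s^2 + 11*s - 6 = (s - 2)*(s^2 - 4*s + 3) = (s - 2)*(s - 1)*(s - 3)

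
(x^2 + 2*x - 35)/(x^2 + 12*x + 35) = (x - 5)/(x + 5)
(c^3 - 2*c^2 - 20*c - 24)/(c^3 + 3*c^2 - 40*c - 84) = (c + 2)/(c + 7)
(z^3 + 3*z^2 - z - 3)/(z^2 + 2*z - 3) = z + 1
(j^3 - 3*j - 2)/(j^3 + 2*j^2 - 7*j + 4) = (j^3 - 3*j - 2)/(j^3 + 2*j^2 - 7*j + 4)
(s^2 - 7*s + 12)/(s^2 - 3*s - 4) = (s - 3)/(s + 1)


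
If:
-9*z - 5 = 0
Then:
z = -5/9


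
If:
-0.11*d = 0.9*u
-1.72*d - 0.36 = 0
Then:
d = -0.21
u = 0.03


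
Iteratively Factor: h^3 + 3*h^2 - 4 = (h + 2)*(h^2 + h - 2) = (h - 1)*(h + 2)*(h + 2)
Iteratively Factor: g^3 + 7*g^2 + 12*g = (g + 3)*(g^2 + 4*g) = (g + 3)*(g + 4)*(g)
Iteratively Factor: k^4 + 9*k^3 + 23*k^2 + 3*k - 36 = (k - 1)*(k^3 + 10*k^2 + 33*k + 36) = (k - 1)*(k + 4)*(k^2 + 6*k + 9) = (k - 1)*(k + 3)*(k + 4)*(k + 3)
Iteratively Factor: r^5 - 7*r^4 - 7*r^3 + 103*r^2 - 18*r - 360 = (r - 3)*(r^4 - 4*r^3 - 19*r^2 + 46*r + 120) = (r - 3)*(r + 2)*(r^3 - 6*r^2 - 7*r + 60) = (r - 4)*(r - 3)*(r + 2)*(r^2 - 2*r - 15) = (r - 4)*(r - 3)*(r + 2)*(r + 3)*(r - 5)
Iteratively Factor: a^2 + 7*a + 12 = (a + 4)*(a + 3)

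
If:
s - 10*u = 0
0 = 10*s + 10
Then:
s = -1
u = -1/10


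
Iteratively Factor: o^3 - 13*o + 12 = (o + 4)*(o^2 - 4*o + 3) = (o - 3)*(o + 4)*(o - 1)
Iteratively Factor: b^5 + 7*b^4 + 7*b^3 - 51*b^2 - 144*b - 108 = (b + 3)*(b^4 + 4*b^3 - 5*b^2 - 36*b - 36) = (b + 2)*(b + 3)*(b^3 + 2*b^2 - 9*b - 18) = (b + 2)*(b + 3)^2*(b^2 - b - 6) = (b + 2)^2*(b + 3)^2*(b - 3)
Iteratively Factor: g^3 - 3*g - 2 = (g - 2)*(g^2 + 2*g + 1) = (g - 2)*(g + 1)*(g + 1)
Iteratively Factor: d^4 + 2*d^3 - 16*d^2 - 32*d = (d + 2)*(d^3 - 16*d) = (d + 2)*(d + 4)*(d^2 - 4*d) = d*(d + 2)*(d + 4)*(d - 4)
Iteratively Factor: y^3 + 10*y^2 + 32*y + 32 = (y + 4)*(y^2 + 6*y + 8) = (y + 4)^2*(y + 2)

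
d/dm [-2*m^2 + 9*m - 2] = 9 - 4*m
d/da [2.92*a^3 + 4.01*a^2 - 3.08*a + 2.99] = 8.76*a^2 + 8.02*a - 3.08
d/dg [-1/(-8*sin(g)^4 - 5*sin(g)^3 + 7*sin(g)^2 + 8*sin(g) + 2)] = (-32*sin(g)^3 - 15*sin(g)^2 + 14*sin(g) + 8)*cos(g)/(-8*sin(g)^4 - 5*sin(g)^3 + 7*sin(g)^2 + 8*sin(g) + 2)^2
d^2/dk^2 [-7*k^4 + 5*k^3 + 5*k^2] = -84*k^2 + 30*k + 10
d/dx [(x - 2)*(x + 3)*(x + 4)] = 3*x^2 + 10*x - 2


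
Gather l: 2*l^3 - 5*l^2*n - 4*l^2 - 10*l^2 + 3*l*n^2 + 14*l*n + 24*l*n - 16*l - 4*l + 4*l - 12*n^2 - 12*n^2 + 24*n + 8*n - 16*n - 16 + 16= 2*l^3 + l^2*(-5*n - 14) + l*(3*n^2 + 38*n - 16) - 24*n^2 + 16*n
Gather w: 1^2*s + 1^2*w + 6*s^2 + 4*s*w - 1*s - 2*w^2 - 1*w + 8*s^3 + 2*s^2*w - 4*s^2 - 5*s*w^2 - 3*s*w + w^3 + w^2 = 8*s^3 + 2*s^2 + w^3 + w^2*(-5*s - 1) + w*(2*s^2 + s)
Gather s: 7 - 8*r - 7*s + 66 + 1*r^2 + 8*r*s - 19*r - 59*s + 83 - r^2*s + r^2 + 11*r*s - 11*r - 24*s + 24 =2*r^2 - 38*r + s*(-r^2 + 19*r - 90) + 180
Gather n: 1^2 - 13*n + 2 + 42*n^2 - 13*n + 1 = 42*n^2 - 26*n + 4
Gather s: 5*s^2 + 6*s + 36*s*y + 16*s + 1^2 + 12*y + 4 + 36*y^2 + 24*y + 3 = 5*s^2 + s*(36*y + 22) + 36*y^2 + 36*y + 8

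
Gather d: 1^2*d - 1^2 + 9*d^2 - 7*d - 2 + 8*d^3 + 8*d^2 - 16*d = 8*d^3 + 17*d^2 - 22*d - 3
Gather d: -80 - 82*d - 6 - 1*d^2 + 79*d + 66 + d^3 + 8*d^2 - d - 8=d^3 + 7*d^2 - 4*d - 28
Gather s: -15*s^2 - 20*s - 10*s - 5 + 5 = -15*s^2 - 30*s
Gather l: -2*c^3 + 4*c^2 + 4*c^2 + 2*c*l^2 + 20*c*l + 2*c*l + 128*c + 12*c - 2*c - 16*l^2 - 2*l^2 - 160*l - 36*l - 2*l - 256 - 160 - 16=-2*c^3 + 8*c^2 + 138*c + l^2*(2*c - 18) + l*(22*c - 198) - 432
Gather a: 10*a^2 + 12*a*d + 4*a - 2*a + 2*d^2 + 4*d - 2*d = 10*a^2 + a*(12*d + 2) + 2*d^2 + 2*d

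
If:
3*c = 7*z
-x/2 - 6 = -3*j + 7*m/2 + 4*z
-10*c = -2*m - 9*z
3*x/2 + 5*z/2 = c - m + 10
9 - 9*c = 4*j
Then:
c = -31/218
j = 2241/872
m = -1333/3052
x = 5314/763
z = -93/1526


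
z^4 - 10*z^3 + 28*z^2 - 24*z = z*(z - 6)*(z - 2)^2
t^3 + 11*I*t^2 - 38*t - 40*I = (t + 2*I)*(t + 4*I)*(t + 5*I)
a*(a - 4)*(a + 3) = a^3 - a^2 - 12*a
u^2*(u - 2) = u^3 - 2*u^2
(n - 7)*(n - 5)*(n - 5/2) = n^3 - 29*n^2/2 + 65*n - 175/2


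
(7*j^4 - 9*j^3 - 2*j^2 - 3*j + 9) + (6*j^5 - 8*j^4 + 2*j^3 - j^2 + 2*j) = 6*j^5 - j^4 - 7*j^3 - 3*j^2 - j + 9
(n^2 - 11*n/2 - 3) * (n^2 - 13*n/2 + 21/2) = n^4 - 12*n^3 + 173*n^2/4 - 153*n/4 - 63/2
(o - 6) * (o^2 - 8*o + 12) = o^3 - 14*o^2 + 60*o - 72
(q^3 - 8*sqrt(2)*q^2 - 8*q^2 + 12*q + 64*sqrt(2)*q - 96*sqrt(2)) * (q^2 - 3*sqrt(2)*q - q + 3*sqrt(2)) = q^5 - 11*sqrt(2)*q^4 - 9*q^4 + 68*q^3 + 99*sqrt(2)*q^3 - 444*q^2 - 220*sqrt(2)*q^2 + 132*sqrt(2)*q + 960*q - 576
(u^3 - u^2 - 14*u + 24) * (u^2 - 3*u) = u^5 - 4*u^4 - 11*u^3 + 66*u^2 - 72*u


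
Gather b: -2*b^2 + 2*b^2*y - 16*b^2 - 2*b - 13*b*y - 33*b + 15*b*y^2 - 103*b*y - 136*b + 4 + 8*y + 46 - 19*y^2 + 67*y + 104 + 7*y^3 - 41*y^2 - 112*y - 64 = b^2*(2*y - 18) + b*(15*y^2 - 116*y - 171) + 7*y^3 - 60*y^2 - 37*y + 90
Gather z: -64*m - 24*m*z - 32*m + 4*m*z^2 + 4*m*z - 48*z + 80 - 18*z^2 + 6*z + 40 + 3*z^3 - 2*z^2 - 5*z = -96*m + 3*z^3 + z^2*(4*m - 20) + z*(-20*m - 47) + 120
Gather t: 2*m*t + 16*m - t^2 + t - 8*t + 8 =16*m - t^2 + t*(2*m - 7) + 8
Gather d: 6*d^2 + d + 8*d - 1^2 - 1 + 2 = 6*d^2 + 9*d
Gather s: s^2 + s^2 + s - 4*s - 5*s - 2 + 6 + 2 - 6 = 2*s^2 - 8*s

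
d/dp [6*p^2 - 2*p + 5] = 12*p - 2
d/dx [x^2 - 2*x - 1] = 2*x - 2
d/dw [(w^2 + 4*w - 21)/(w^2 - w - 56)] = -5/(w^2 - 16*w + 64)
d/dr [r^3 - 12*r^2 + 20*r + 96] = 3*r^2 - 24*r + 20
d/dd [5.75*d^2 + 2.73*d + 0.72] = 11.5*d + 2.73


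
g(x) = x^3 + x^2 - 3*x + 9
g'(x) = 3*x^2 + 2*x - 3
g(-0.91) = 11.80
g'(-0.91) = -2.34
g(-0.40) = 10.30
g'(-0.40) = -3.32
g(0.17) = 8.52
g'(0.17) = -2.57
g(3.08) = 38.46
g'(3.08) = 31.62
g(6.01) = 244.17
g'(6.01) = 117.38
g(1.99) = 14.87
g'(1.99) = 12.86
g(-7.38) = -316.34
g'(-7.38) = 145.63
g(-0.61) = 10.98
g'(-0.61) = -3.10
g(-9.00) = -612.00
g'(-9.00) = 222.00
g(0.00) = 9.00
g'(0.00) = -3.00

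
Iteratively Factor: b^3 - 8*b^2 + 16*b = (b - 4)*(b^2 - 4*b) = b*(b - 4)*(b - 4)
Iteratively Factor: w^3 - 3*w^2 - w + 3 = (w - 1)*(w^2 - 2*w - 3) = (w - 3)*(w - 1)*(w + 1)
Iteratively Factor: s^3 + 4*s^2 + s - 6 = (s + 2)*(s^2 + 2*s - 3) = (s + 2)*(s + 3)*(s - 1)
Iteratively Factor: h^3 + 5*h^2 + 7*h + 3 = (h + 1)*(h^2 + 4*h + 3) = (h + 1)^2*(h + 3)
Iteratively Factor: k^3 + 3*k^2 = (k)*(k^2 + 3*k) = k*(k + 3)*(k)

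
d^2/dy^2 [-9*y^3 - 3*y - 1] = -54*y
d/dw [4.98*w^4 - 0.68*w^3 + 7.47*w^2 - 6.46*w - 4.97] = 19.92*w^3 - 2.04*w^2 + 14.94*w - 6.46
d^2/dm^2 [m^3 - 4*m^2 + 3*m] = 6*m - 8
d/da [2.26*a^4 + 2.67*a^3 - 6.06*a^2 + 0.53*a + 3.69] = 9.04*a^3 + 8.01*a^2 - 12.12*a + 0.53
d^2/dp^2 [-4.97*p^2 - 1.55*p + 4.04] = -9.94000000000000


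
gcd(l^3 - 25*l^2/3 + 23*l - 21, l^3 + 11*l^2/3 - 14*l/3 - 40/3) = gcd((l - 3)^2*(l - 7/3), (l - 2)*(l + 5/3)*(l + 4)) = 1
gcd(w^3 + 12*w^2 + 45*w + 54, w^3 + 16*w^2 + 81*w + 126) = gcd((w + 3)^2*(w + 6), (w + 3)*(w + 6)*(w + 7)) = w^2 + 9*w + 18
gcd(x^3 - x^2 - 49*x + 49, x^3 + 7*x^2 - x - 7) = x^2 + 6*x - 7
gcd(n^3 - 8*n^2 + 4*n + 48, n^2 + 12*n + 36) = 1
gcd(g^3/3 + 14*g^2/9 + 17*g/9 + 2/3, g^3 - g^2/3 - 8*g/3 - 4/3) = g^2 + 5*g/3 + 2/3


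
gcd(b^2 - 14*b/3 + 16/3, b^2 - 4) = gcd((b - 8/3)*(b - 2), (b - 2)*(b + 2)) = b - 2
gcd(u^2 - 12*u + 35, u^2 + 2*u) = 1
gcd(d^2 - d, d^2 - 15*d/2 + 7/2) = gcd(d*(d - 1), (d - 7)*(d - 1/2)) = 1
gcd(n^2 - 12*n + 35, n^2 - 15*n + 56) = n - 7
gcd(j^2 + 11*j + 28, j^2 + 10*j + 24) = j + 4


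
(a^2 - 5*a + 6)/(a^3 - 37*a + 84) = (a - 2)/(a^2 + 3*a - 28)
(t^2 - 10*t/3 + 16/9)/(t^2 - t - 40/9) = (3*t - 2)/(3*t + 5)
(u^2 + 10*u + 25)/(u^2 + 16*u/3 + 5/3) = 3*(u + 5)/(3*u + 1)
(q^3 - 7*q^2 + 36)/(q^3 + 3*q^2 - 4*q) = (q^3 - 7*q^2 + 36)/(q*(q^2 + 3*q - 4))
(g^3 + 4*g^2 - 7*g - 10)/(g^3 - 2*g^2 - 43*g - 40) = (g - 2)/(g - 8)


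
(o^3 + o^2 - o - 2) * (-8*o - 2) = -8*o^4 - 10*o^3 + 6*o^2 + 18*o + 4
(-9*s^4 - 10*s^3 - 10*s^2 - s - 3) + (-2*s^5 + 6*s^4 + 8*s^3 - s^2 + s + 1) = -2*s^5 - 3*s^4 - 2*s^3 - 11*s^2 - 2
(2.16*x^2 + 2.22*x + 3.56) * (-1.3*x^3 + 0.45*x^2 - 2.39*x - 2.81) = -2.808*x^5 - 1.914*x^4 - 8.7914*x^3 - 9.7734*x^2 - 14.7466*x - 10.0036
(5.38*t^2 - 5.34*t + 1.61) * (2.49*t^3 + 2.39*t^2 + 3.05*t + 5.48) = 13.3962*t^5 - 0.438400000000001*t^4 + 7.6553*t^3 + 17.0433*t^2 - 24.3527*t + 8.8228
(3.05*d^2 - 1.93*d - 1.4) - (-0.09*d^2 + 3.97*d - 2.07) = 3.14*d^2 - 5.9*d + 0.67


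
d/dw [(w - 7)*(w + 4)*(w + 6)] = 3*w^2 + 6*w - 46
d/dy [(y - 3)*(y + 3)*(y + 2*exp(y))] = 2*y^2*exp(y) + 3*y^2 + 4*y*exp(y) - 18*exp(y) - 9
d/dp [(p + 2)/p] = -2/p^2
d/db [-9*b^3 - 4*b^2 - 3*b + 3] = -27*b^2 - 8*b - 3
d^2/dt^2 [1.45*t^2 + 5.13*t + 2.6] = 2.90000000000000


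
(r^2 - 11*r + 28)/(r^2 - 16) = (r - 7)/(r + 4)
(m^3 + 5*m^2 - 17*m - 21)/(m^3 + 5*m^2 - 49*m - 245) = (m^2 - 2*m - 3)/(m^2 - 2*m - 35)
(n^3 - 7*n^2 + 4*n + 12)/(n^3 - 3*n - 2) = (n - 6)/(n + 1)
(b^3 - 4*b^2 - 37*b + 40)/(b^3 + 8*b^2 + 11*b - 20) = (b - 8)/(b + 4)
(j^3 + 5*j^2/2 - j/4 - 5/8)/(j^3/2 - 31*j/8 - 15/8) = (2*j - 1)/(j - 3)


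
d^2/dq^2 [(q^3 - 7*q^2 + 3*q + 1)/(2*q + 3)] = 2*(4*q^3 + 18*q^2 + 27*q - 77)/(8*q^3 + 36*q^2 + 54*q + 27)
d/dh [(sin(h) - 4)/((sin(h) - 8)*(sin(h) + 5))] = (8*sin(h) + cos(h)^2 - 53)*cos(h)/((sin(h) - 8)^2*(sin(h) + 5)^2)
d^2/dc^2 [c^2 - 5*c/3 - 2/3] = 2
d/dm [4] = 0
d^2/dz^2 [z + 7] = 0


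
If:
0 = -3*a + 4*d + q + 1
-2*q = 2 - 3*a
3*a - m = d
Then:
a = 2*q/3 + 2/3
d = q/4 + 1/4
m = 7*q/4 + 7/4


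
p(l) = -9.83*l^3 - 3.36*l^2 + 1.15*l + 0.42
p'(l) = -29.49*l^2 - 6.72*l + 1.15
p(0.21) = 0.42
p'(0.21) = -1.56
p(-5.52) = 1545.06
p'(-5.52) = -860.33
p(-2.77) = 180.38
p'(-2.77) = -206.51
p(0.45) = -0.64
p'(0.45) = -7.85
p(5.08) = -1369.13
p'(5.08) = -794.02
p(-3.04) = 242.04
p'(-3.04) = -250.96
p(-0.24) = 0.09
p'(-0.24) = 1.06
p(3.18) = -346.01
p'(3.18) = -318.43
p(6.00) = -2236.92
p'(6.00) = -1100.81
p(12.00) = -17455.86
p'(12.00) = -4326.05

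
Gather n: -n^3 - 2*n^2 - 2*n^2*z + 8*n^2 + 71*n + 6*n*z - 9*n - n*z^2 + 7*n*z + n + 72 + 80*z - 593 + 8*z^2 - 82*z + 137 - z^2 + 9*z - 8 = -n^3 + n^2*(6 - 2*z) + n*(-z^2 + 13*z + 63) + 7*z^2 + 7*z - 392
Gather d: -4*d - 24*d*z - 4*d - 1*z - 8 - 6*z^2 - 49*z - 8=d*(-24*z - 8) - 6*z^2 - 50*z - 16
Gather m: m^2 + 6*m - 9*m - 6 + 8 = m^2 - 3*m + 2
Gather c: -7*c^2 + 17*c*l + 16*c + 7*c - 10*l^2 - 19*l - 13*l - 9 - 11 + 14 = -7*c^2 + c*(17*l + 23) - 10*l^2 - 32*l - 6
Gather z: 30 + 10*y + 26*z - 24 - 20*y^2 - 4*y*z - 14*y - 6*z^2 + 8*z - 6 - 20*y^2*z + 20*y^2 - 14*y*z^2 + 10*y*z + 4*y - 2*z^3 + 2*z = -2*z^3 + z^2*(-14*y - 6) + z*(-20*y^2 + 6*y + 36)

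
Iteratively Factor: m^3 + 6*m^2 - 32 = (m + 4)*(m^2 + 2*m - 8) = (m + 4)^2*(m - 2)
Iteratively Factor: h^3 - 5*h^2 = (h)*(h^2 - 5*h) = h^2*(h - 5)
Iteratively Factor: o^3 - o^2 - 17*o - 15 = (o + 3)*(o^2 - 4*o - 5) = (o + 1)*(o + 3)*(o - 5)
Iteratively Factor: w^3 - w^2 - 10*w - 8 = (w + 1)*(w^2 - 2*w - 8) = (w + 1)*(w + 2)*(w - 4)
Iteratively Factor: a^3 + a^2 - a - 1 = (a + 1)*(a^2 - 1) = (a - 1)*(a + 1)*(a + 1)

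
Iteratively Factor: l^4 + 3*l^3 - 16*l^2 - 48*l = (l - 4)*(l^3 + 7*l^2 + 12*l) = l*(l - 4)*(l^2 + 7*l + 12) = l*(l - 4)*(l + 4)*(l + 3)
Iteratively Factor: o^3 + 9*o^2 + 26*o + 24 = (o + 2)*(o^2 + 7*o + 12) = (o + 2)*(o + 3)*(o + 4)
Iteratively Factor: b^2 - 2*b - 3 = (b + 1)*(b - 3)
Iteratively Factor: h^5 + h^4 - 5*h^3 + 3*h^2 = (h + 3)*(h^4 - 2*h^3 + h^2) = h*(h + 3)*(h^3 - 2*h^2 + h) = h^2*(h + 3)*(h^2 - 2*h + 1) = h^2*(h - 1)*(h + 3)*(h - 1)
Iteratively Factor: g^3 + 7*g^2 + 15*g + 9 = (g + 1)*(g^2 + 6*g + 9) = (g + 1)*(g + 3)*(g + 3)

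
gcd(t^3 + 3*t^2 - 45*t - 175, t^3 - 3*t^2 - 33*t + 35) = t^2 - 2*t - 35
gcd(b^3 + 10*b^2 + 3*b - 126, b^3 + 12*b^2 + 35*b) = b + 7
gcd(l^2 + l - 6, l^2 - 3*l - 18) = l + 3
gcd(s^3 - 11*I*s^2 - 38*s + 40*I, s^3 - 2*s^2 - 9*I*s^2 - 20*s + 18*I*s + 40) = s^2 - 9*I*s - 20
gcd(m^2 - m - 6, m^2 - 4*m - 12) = m + 2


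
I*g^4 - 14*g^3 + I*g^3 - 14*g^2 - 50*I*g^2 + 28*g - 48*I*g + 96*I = (g + 2)*(g + 6*I)*(g + 8*I)*(I*g - I)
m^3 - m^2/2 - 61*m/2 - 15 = (m - 6)*(m + 1/2)*(m + 5)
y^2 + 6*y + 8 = (y + 2)*(y + 4)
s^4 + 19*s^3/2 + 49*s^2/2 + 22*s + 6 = (s + 1/2)*(s + 1)*(s + 2)*(s + 6)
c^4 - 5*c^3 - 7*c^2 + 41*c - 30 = (c - 5)*(c - 2)*(c - 1)*(c + 3)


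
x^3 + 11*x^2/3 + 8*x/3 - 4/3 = (x - 1/3)*(x + 2)^2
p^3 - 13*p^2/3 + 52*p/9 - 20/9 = (p - 2)*(p - 5/3)*(p - 2/3)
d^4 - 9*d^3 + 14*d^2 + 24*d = d*(d - 6)*(d - 4)*(d + 1)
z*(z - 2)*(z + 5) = z^3 + 3*z^2 - 10*z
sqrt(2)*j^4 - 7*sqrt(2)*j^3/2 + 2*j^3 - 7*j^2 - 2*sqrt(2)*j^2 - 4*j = j*(j - 4)*(j + sqrt(2))*(sqrt(2)*j + sqrt(2)/2)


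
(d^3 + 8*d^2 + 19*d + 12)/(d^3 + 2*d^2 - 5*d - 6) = (d + 4)/(d - 2)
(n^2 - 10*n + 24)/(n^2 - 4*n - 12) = (n - 4)/(n + 2)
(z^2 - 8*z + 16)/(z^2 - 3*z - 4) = (z - 4)/(z + 1)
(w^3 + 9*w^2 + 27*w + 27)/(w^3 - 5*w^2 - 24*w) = (w^2 + 6*w + 9)/(w*(w - 8))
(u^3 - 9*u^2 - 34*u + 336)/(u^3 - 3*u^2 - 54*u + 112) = (u^2 - u - 42)/(u^2 + 5*u - 14)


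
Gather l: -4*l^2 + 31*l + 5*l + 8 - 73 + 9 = -4*l^2 + 36*l - 56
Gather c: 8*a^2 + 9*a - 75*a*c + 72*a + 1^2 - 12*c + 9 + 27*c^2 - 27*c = 8*a^2 + 81*a + 27*c^2 + c*(-75*a - 39) + 10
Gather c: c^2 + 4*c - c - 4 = c^2 + 3*c - 4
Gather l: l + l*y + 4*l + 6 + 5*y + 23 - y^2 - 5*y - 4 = l*(y + 5) - y^2 + 25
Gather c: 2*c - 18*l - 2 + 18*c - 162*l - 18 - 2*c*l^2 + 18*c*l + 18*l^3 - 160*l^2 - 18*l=c*(-2*l^2 + 18*l + 20) + 18*l^3 - 160*l^2 - 198*l - 20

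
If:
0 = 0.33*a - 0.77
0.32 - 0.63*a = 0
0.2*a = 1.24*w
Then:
No Solution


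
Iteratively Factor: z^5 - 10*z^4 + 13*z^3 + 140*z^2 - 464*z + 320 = (z - 4)*(z^4 - 6*z^3 - 11*z^2 + 96*z - 80) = (z - 4)^2*(z^3 - 2*z^2 - 19*z + 20) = (z - 4)^2*(z + 4)*(z^2 - 6*z + 5) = (z - 4)^2*(z - 1)*(z + 4)*(z - 5)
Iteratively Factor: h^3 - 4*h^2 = (h - 4)*(h^2) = h*(h - 4)*(h)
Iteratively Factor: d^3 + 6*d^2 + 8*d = (d + 2)*(d^2 + 4*d) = (d + 2)*(d + 4)*(d)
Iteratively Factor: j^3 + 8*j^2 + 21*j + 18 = (j + 3)*(j^2 + 5*j + 6) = (j + 2)*(j + 3)*(j + 3)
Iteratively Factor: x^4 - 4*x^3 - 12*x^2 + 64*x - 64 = (x - 2)*(x^3 - 2*x^2 - 16*x + 32) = (x - 4)*(x - 2)*(x^2 + 2*x - 8) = (x - 4)*(x - 2)*(x + 4)*(x - 2)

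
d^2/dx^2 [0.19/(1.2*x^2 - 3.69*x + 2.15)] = (-0.5472*x^2 + 1.68264*x + 0.19*(2.4*x - 3.69)*(4.8*x - 7.38) - 0.9804)/(1.2*x^2 - 3.69*x + 2.15)^3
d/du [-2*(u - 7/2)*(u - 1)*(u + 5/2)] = -6*u^2 + 8*u + 31/2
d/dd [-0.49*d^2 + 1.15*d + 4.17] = 1.15 - 0.98*d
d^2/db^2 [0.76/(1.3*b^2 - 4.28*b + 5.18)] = (-2.5688*b^2 + 8.45728*b + 0.76*(2.6*b - 4.28)*(5.2*b - 8.56) - 10.23568)/(1.3*b^2 - 4.28*b + 5.18)^3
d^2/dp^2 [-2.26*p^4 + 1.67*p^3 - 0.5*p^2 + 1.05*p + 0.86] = -27.12*p^2 + 10.02*p - 1.0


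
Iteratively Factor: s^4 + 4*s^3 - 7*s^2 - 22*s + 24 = (s + 3)*(s^3 + s^2 - 10*s + 8) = (s - 1)*(s + 3)*(s^2 + 2*s - 8) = (s - 1)*(s + 3)*(s + 4)*(s - 2)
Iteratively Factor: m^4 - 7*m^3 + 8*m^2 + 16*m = (m - 4)*(m^3 - 3*m^2 - 4*m) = m*(m - 4)*(m^2 - 3*m - 4) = m*(m - 4)^2*(m + 1)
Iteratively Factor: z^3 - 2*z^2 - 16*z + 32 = (z - 2)*(z^2 - 16) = (z - 2)*(z + 4)*(z - 4)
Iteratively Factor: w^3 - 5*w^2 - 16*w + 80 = (w - 5)*(w^2 - 16) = (w - 5)*(w + 4)*(w - 4)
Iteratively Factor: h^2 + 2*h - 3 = (h - 1)*(h + 3)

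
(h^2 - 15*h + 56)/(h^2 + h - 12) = (h^2 - 15*h + 56)/(h^2 + h - 12)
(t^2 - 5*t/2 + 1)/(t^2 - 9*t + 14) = (t - 1/2)/(t - 7)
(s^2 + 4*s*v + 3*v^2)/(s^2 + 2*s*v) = (s^2 + 4*s*v + 3*v^2)/(s*(s + 2*v))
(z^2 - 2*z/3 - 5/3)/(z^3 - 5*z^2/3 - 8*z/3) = (3*z - 5)/(z*(3*z - 8))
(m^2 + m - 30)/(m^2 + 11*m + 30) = (m - 5)/(m + 5)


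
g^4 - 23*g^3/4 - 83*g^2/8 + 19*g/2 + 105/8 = (g - 7)*(g - 5/4)*(g + 1)*(g + 3/2)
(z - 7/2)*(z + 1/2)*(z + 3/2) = z^3 - 3*z^2/2 - 25*z/4 - 21/8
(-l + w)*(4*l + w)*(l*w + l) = -4*l^3*w - 4*l^3 + 3*l^2*w^2 + 3*l^2*w + l*w^3 + l*w^2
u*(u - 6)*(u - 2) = u^3 - 8*u^2 + 12*u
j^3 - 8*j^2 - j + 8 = (j - 8)*(j - 1)*(j + 1)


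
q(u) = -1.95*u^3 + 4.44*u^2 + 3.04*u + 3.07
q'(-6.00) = -260.84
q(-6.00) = 565.87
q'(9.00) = -390.89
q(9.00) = -1031.48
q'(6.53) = -188.42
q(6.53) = -330.72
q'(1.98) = -2.31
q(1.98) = 11.36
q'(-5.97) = -258.47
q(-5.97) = 558.08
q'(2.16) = -5.07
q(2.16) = 10.70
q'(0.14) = 4.17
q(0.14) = 3.58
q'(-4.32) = -144.50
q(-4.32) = 230.01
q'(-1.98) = -37.48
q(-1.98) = 29.59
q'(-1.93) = -35.89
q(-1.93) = 27.76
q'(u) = -5.85*u^2 + 8.88*u + 3.04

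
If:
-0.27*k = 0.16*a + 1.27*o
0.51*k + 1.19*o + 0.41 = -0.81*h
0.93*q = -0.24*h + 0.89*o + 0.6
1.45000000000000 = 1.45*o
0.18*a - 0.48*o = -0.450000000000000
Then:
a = 0.17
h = 1.05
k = -4.80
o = 1.00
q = 1.33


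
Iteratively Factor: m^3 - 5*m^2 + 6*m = (m - 3)*(m^2 - 2*m) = (m - 3)*(m - 2)*(m)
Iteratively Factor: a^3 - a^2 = (a - 1)*(a^2) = a*(a - 1)*(a)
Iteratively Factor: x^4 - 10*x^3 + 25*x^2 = (x)*(x^3 - 10*x^2 + 25*x) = x*(x - 5)*(x^2 - 5*x) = x*(x - 5)^2*(x)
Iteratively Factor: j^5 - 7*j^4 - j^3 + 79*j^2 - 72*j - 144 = (j + 1)*(j^4 - 8*j^3 + 7*j^2 + 72*j - 144) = (j - 3)*(j + 1)*(j^3 - 5*j^2 - 8*j + 48) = (j - 3)*(j + 1)*(j + 3)*(j^2 - 8*j + 16) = (j - 4)*(j - 3)*(j + 1)*(j + 3)*(j - 4)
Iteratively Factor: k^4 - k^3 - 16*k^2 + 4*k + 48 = (k - 2)*(k^3 + k^2 - 14*k - 24) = (k - 2)*(k + 2)*(k^2 - k - 12) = (k - 2)*(k + 2)*(k + 3)*(k - 4)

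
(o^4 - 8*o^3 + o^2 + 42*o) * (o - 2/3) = o^5 - 26*o^4/3 + 19*o^3/3 + 124*o^2/3 - 28*o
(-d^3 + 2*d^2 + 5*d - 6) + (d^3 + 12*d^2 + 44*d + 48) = 14*d^2 + 49*d + 42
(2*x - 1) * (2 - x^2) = -2*x^3 + x^2 + 4*x - 2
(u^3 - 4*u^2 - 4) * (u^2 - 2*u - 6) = u^5 - 6*u^4 + 2*u^3 + 20*u^2 + 8*u + 24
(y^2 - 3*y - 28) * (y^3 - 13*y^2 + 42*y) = y^5 - 16*y^4 + 53*y^3 + 238*y^2 - 1176*y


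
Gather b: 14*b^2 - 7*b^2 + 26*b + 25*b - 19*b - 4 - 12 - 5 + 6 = 7*b^2 + 32*b - 15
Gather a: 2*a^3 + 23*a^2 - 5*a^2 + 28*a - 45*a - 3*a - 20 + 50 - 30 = 2*a^3 + 18*a^2 - 20*a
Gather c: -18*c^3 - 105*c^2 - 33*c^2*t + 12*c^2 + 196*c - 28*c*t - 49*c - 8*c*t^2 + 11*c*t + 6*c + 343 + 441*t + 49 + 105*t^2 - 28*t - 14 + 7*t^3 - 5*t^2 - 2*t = -18*c^3 + c^2*(-33*t - 93) + c*(-8*t^2 - 17*t + 153) + 7*t^3 + 100*t^2 + 411*t + 378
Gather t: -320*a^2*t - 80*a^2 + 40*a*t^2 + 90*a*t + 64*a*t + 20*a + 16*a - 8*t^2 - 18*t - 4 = -80*a^2 + 36*a + t^2*(40*a - 8) + t*(-320*a^2 + 154*a - 18) - 4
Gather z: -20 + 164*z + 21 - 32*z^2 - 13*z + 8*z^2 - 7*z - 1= -24*z^2 + 144*z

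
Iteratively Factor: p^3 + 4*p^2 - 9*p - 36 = (p + 4)*(p^2 - 9) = (p + 3)*(p + 4)*(p - 3)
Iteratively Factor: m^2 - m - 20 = (m + 4)*(m - 5)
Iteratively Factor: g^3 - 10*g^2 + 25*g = (g - 5)*(g^2 - 5*g) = g*(g - 5)*(g - 5)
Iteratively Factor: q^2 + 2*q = (q + 2)*(q)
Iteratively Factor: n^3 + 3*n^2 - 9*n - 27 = (n + 3)*(n^2 - 9) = (n - 3)*(n + 3)*(n + 3)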